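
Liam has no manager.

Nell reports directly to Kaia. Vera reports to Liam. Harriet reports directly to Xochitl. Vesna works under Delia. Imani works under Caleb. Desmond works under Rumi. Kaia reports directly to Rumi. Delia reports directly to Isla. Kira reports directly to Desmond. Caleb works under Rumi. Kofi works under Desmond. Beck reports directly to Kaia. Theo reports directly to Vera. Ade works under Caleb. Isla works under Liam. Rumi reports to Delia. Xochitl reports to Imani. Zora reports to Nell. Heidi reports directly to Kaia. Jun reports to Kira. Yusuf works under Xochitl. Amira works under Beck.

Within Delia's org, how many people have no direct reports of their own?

The people in Delia's organization with no one reporting to them are Vesna, Ade, Yusuf, Harriet, Amira, Zora, Heidi, Kofi, Jun. That is 9.

9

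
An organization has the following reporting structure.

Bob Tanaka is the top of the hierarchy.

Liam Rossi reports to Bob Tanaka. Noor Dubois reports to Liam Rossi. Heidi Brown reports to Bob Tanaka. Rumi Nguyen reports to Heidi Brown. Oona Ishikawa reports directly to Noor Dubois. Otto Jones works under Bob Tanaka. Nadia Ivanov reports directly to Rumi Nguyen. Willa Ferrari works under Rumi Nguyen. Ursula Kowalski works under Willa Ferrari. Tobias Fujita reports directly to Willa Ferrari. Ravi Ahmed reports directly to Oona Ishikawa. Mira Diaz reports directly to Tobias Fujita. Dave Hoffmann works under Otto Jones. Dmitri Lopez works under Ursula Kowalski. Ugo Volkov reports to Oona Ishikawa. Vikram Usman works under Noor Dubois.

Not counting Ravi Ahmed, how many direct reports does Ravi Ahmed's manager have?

1

Ravi Ahmed reports to Oona Ishikawa. Oona Ishikawa's other direct reports are Ugo Volkov — 1 peer.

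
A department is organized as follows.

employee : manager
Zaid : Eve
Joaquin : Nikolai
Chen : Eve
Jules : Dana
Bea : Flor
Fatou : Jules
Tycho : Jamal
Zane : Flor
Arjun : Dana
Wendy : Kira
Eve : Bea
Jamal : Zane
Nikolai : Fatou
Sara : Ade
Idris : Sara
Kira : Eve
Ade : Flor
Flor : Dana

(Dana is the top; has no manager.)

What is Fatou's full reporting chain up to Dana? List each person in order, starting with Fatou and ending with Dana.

Fatou reports to Jules. Jules reports to Dana. Dana is at the top.

Fatou -> Jules -> Dana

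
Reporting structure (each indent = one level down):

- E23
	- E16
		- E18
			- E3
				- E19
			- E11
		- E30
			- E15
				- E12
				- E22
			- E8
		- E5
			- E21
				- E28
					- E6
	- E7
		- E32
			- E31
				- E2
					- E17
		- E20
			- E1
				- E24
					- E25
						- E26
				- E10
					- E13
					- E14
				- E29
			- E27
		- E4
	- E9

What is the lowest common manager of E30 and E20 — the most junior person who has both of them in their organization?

E30's chain of managers is E16, E23. E20's chain of managers is E7, E23. The first manager that appears in both chains is E23.

E23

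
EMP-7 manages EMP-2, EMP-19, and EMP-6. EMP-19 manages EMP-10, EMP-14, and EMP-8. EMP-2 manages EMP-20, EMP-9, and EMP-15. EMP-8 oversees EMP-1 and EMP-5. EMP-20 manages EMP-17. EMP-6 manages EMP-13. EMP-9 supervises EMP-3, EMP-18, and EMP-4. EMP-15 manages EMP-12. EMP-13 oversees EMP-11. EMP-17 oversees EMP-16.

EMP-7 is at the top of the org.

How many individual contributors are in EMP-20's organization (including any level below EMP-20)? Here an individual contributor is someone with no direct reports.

1

The only person in EMP-20's organization with no one reporting to them is EMP-16. That is 1.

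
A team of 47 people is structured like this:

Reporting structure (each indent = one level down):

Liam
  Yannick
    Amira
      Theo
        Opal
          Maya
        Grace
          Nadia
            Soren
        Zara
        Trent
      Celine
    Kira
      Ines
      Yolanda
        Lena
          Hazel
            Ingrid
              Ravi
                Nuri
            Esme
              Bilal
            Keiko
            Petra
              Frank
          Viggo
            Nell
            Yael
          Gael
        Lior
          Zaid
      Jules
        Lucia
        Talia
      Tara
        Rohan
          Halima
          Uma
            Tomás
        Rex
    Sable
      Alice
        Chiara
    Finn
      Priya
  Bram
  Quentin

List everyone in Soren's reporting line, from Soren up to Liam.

Soren -> Nadia -> Grace -> Theo -> Amira -> Yannick -> Liam

Soren reports to Nadia. Nadia reports to Grace. Grace reports to Theo. Theo reports to Amira. Amira reports to Yannick. Yannick reports to Liam. Liam is at the top.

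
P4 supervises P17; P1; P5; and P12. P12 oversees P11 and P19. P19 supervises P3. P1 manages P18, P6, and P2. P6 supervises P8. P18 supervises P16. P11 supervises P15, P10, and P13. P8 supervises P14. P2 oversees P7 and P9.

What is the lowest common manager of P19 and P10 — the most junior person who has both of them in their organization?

P19's chain of managers is P12, P4. P10's chain of managers is P11, P12, P4. The first manager that appears in both chains is P12.

P12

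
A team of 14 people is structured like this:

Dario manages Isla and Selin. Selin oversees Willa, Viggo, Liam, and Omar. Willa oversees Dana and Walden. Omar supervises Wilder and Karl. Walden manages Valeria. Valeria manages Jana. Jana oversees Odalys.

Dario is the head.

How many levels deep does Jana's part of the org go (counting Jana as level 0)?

The longest chain under Jana runs Jana → Odalys, which is 1 level below Jana.

1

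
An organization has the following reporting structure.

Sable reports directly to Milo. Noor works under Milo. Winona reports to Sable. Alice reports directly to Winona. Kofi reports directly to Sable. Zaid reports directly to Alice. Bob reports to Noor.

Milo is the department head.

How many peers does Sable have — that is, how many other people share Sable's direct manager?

1

Sable reports to Milo. Milo's other direct reports are Noor — 1 peer.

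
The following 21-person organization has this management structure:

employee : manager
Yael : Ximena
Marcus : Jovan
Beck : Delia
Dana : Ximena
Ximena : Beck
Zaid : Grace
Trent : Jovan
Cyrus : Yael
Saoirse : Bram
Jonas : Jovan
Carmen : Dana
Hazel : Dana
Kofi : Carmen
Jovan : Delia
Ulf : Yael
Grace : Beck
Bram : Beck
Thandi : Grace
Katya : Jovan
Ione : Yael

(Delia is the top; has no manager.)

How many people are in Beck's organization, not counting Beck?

14

Beck directly manages Ximena, Bram, Grace. Under Ximena: Dana, Hazel, Carmen, Kofi, Yael, Ione, Cyrus, Ulf (8). Under Bram: Saoirse (1). Under Grace: Zaid, Thandi (2). So Beck's organization is 3 direct reports plus everyone under them: 9 + 2 + 3 = 14.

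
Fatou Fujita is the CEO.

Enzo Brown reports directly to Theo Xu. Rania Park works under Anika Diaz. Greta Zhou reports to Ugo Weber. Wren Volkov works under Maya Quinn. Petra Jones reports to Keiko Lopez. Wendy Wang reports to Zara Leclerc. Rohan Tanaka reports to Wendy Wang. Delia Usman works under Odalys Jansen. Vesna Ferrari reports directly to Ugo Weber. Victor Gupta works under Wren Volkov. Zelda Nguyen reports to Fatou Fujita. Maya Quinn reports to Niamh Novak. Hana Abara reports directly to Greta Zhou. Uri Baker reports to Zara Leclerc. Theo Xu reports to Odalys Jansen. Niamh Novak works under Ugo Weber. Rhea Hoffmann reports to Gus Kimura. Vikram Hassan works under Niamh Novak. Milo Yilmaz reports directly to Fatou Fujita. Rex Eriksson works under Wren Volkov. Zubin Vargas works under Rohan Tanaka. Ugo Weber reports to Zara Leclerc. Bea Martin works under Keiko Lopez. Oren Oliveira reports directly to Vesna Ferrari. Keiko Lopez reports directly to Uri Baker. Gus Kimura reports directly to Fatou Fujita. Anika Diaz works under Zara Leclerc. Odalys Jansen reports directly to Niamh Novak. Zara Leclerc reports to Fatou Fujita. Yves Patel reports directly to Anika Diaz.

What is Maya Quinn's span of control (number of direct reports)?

Maya Quinn directly manages Wren Volkov. That is 1 direct report.

1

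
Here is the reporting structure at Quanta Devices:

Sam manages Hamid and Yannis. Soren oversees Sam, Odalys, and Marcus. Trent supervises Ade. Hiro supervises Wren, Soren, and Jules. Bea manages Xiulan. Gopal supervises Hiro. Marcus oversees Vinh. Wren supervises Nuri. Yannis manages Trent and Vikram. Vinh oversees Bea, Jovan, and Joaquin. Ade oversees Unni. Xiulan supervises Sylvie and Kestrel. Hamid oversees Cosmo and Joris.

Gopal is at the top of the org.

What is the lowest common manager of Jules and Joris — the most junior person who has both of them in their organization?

Hiro

Jules's chain of managers is Hiro, Gopal. Joris's chain of managers is Hamid, Sam, Soren, Hiro, Gopal. The first manager that appears in both chains is Hiro.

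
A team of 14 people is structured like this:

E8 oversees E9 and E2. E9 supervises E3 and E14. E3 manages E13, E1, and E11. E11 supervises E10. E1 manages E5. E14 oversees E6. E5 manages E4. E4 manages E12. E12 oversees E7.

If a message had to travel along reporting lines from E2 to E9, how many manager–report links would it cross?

2

E2 is 1 level below E8, and E9 is 1 level below E8 (their lowest common manager). The shortest path runs up from E2 to E8 and back down to E9: 1 + 1 = 2 links.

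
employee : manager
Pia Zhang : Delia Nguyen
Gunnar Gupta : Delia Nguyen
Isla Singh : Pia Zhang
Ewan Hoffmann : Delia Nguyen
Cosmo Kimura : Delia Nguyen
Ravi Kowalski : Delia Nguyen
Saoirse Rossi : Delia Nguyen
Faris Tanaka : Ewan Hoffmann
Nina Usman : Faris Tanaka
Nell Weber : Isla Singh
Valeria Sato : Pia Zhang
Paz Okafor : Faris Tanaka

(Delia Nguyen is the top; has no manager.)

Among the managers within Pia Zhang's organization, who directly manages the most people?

Pia Zhang

Direct-report counts within Pia Zhang's organization: Pia Zhang has 2; Isla Singh has 1. The largest is 2, held by Pia Zhang.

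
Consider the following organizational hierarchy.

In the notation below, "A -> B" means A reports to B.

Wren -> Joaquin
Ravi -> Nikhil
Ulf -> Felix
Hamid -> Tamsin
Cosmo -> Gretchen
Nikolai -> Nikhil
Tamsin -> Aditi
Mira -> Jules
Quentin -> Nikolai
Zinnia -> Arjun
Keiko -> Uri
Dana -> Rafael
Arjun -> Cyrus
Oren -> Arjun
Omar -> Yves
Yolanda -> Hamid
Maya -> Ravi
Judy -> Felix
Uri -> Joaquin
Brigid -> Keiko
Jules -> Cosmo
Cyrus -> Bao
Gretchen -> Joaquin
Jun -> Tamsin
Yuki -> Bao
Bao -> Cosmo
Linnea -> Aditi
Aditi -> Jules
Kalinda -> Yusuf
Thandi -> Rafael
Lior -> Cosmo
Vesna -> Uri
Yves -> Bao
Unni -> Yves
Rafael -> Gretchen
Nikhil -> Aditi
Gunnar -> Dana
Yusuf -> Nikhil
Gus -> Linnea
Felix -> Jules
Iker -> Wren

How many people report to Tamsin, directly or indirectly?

3

Tamsin directly manages Jun, Hamid. Jun has no reports. Under Hamid: Yolanda (1). So Tamsin's organization is 2 direct reports plus everyone under them: 1 + 2 = 3.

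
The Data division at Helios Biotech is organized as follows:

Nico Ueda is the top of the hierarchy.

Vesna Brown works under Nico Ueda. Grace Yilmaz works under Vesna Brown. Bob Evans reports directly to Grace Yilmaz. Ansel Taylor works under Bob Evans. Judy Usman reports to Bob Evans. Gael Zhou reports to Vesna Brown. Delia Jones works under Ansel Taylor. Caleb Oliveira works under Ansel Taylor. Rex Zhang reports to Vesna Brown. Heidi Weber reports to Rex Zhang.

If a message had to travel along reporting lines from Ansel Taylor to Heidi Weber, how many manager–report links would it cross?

5

Ansel Taylor is 3 levels below Vesna Brown, and Heidi Weber is 2 levels below Vesna Brown (their lowest common manager). The shortest path runs up from Ansel Taylor to Vesna Brown and back down to Heidi Weber: 3 + 2 = 5 links.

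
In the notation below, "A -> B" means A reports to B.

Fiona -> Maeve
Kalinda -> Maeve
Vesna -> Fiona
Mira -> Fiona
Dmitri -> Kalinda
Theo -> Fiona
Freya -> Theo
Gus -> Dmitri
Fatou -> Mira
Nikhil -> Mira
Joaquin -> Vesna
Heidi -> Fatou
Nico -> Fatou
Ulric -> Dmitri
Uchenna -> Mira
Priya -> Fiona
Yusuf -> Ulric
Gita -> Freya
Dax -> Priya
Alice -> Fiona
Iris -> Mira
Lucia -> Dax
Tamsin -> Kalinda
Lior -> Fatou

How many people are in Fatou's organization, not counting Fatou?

3

Fatou directly manages Heidi, Nico, Lior. Heidi has no reports. Nico has no reports. Lior has no reports. So Fatou's organization is 3 direct reports plus everyone under them: 1 + 1 + 1 = 3.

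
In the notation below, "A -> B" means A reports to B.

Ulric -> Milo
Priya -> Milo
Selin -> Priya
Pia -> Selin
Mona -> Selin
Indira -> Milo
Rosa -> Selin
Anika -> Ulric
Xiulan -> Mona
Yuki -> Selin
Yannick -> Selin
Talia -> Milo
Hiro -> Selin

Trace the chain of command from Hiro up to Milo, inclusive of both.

Hiro -> Selin -> Priya -> Milo

Hiro reports to Selin. Selin reports to Priya. Priya reports to Milo. Milo is at the top.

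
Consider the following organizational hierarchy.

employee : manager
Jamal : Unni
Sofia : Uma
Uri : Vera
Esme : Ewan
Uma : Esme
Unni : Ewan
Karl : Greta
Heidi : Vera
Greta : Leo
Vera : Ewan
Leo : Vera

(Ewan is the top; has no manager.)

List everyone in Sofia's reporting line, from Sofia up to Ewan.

Sofia reports to Uma. Uma reports to Esme. Esme reports to Ewan. Ewan is at the top.

Sofia -> Uma -> Esme -> Ewan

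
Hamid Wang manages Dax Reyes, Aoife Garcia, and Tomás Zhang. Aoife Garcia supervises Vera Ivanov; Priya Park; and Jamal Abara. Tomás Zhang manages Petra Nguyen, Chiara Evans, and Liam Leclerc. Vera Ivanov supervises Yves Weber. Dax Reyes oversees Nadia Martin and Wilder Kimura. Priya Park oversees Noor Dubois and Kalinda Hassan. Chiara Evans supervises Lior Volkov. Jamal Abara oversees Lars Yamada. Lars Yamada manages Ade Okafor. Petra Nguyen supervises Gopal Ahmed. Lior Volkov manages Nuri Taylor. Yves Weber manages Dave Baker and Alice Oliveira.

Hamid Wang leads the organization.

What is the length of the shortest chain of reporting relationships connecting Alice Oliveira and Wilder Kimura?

6

Alice Oliveira is 4 levels below Hamid Wang, and Wilder Kimura is 2 levels below Hamid Wang (their lowest common manager). The shortest path runs up from Alice Oliveira to Hamid Wang and back down to Wilder Kimura: 4 + 2 = 6 links.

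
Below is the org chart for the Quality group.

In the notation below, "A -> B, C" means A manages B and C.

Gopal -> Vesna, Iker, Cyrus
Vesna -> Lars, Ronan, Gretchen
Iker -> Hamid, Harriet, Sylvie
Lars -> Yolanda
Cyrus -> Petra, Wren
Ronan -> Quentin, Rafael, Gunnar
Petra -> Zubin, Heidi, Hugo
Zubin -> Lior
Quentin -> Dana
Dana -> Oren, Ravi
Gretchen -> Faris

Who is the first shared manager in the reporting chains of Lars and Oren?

Lars's chain of managers is Vesna, Gopal. Oren's chain of managers is Dana, Quentin, Ronan, Vesna, Gopal. The first manager that appears in both chains is Vesna.

Vesna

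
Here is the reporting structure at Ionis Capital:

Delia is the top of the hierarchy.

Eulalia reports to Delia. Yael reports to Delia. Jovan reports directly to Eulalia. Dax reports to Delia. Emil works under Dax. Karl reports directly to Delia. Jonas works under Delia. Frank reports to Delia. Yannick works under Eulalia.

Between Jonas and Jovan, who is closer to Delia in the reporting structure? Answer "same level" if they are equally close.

Jonas

Jonas is 1 level below Delia; Jovan is 2. Jonas is higher.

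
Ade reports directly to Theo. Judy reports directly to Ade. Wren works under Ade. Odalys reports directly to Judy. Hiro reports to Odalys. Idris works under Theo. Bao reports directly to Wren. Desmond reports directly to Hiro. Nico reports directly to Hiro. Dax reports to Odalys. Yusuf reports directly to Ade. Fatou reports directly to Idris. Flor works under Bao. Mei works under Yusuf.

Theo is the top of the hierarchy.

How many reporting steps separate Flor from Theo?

4

Chain from Flor up to Theo: Flor → Bao → Wren → Ade → Theo. That is 4 steps up, so Flor is 4 levels below Theo.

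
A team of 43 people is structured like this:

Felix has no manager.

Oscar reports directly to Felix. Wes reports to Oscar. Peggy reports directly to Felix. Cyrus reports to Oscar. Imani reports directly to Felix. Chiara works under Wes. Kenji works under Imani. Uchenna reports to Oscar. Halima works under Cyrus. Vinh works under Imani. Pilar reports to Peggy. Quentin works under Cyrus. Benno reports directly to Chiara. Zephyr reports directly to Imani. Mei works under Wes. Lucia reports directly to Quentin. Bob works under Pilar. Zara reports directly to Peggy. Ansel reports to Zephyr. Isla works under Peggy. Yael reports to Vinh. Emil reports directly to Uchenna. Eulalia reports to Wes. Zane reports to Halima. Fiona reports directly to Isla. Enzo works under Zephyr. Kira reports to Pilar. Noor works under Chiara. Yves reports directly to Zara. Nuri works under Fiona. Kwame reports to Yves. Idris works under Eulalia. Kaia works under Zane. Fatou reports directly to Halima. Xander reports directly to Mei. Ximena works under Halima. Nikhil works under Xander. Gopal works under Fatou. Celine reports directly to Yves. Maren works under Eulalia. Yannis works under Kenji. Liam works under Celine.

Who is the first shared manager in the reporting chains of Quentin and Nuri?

Felix

Quentin's chain of managers is Cyrus, Oscar, Felix. Nuri's chain of managers is Fiona, Isla, Peggy, Felix. The first manager that appears in both chains is Felix.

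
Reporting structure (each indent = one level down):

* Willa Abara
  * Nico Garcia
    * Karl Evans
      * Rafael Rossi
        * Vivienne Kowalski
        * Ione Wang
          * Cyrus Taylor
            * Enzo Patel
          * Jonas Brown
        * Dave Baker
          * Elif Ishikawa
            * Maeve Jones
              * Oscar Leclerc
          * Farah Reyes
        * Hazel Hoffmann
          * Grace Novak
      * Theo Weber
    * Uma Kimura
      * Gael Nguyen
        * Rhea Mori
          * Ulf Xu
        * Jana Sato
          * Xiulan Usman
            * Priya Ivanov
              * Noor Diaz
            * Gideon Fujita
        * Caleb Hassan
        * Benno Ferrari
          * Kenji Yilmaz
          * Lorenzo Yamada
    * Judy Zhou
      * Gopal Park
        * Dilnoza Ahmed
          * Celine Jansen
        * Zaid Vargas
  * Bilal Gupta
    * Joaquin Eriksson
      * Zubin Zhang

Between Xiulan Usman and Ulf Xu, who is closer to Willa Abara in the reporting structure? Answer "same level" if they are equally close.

same level

Both Xiulan Usman and Ulf Xu are 5 levels below Willa Abara.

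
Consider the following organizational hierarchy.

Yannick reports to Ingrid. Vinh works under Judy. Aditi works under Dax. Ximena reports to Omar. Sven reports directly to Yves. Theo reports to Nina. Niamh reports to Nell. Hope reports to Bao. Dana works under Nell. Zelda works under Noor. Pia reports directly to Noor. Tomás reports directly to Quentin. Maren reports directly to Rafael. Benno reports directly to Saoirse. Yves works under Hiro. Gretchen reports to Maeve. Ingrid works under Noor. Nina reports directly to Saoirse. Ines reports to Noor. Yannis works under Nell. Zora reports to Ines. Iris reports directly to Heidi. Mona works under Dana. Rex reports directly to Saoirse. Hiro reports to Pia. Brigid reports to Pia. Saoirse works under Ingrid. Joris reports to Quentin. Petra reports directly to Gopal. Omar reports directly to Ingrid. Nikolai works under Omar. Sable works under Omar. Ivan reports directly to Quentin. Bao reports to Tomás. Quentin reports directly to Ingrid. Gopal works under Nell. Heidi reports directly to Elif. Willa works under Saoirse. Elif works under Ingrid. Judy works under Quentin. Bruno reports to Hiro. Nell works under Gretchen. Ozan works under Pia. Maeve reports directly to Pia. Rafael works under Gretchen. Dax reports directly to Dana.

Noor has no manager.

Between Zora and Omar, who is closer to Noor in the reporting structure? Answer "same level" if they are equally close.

same level

Both Zora and Omar are 2 levels below Noor.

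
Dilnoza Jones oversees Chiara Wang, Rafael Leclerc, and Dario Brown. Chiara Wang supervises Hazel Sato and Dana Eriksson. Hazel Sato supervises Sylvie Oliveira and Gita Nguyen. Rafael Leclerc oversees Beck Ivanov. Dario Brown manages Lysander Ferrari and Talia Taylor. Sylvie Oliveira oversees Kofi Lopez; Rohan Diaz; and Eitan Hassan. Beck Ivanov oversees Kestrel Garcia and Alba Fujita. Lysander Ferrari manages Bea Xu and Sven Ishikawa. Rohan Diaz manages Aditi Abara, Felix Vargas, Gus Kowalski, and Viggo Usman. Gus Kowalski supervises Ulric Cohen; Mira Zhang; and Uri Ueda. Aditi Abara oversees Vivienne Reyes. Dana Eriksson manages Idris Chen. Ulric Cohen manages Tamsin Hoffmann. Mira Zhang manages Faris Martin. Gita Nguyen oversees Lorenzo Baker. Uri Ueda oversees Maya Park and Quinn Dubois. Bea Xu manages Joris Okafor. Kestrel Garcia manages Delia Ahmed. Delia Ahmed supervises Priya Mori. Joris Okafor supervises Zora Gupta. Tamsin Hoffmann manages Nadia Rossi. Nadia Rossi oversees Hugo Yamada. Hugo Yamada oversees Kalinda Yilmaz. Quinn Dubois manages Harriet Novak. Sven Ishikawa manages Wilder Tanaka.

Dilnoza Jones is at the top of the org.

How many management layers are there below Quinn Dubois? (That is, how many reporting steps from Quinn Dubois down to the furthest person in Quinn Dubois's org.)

1

The longest chain under Quinn Dubois runs Quinn Dubois → Harriet Novak, which is 1 level below Quinn Dubois.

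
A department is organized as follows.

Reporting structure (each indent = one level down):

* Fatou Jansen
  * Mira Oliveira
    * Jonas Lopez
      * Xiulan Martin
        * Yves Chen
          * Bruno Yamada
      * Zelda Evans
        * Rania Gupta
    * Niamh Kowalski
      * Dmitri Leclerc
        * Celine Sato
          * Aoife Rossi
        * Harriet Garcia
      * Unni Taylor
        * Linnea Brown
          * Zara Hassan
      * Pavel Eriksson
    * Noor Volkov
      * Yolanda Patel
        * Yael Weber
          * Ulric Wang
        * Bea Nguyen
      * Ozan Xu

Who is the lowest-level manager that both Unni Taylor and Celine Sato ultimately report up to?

Unni Taylor's chain of managers is Niamh Kowalski, Mira Oliveira, Fatou Jansen. Celine Sato's chain of managers is Dmitri Leclerc, Niamh Kowalski, Mira Oliveira, Fatou Jansen. The first manager that appears in both chains is Niamh Kowalski.

Niamh Kowalski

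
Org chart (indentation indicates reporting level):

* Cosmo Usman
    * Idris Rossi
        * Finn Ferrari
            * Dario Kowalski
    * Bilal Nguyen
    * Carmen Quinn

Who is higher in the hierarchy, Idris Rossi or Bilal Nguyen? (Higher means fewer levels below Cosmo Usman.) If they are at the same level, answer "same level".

same level

Both Idris Rossi and Bilal Nguyen are 1 level below Cosmo Usman.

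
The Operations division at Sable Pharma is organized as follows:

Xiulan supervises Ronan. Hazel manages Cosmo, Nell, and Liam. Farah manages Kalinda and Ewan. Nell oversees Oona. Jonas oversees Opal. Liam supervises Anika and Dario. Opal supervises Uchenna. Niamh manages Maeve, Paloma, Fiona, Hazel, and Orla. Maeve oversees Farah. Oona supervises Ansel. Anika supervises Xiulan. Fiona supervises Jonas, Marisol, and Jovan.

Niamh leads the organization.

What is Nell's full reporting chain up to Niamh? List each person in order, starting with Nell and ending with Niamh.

Nell -> Hazel -> Niamh

Nell reports to Hazel. Hazel reports to Niamh. Niamh is at the top.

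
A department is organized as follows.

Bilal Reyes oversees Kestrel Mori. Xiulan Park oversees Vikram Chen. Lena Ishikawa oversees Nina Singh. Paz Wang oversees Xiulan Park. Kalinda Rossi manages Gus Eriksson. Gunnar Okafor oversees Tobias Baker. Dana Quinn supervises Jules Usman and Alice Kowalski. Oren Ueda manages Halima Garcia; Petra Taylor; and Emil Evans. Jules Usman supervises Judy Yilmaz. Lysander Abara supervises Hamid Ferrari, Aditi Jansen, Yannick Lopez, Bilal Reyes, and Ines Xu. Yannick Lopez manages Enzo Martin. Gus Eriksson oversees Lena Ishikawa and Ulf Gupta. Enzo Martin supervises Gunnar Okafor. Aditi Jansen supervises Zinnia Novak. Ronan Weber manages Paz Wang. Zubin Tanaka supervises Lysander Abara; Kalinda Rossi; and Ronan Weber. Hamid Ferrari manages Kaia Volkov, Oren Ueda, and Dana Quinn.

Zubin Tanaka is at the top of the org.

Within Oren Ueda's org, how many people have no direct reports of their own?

3

The people in Oren Ueda's organization with no one reporting to them are Petra Taylor, Halima Garcia, Emil Evans. That is 3.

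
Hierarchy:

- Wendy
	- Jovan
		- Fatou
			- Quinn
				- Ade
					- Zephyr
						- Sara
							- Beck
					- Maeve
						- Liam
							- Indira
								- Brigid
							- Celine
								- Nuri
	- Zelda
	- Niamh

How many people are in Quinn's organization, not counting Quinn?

10

Quinn directly manages Ade. Under Ade: Maeve, Liam, Celine, Nuri, Indira, Brigid, Zephyr, Sara, Beck (9). That's 10 in total.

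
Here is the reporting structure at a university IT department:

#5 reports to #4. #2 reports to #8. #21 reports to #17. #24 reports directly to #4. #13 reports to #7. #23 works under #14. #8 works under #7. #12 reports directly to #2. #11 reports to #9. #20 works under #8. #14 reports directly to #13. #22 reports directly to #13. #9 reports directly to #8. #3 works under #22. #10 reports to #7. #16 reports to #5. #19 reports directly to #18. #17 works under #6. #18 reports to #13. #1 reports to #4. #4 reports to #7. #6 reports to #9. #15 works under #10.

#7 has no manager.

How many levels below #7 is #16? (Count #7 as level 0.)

Chain from #16 up to #7: #16 → #5 → #4 → #7. That is 3 steps up, so #16 is 3 levels below #7.

3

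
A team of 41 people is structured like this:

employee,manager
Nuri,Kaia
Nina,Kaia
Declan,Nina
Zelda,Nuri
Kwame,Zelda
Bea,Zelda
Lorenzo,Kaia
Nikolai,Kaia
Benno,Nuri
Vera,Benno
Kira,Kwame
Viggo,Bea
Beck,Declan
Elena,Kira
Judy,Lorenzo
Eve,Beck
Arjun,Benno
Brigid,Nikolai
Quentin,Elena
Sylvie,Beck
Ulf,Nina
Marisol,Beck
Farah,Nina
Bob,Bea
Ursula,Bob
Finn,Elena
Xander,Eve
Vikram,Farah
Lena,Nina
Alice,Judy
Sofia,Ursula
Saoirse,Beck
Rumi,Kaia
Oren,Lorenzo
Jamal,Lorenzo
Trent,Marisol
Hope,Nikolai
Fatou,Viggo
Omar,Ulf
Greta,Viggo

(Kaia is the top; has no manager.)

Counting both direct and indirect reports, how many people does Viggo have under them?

Viggo directly manages Fatou, Greta. Fatou has no reports. Greta has no reports. So Viggo's organization is 2 direct reports plus everyone under them: 1 + 1 = 2.

2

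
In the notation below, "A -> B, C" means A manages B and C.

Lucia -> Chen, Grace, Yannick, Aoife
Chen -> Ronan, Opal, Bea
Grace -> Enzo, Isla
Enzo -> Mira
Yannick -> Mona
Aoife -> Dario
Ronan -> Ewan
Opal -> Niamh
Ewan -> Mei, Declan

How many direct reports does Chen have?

Chen directly manages Ronan, Opal, Bea. That is 3 direct reports.

3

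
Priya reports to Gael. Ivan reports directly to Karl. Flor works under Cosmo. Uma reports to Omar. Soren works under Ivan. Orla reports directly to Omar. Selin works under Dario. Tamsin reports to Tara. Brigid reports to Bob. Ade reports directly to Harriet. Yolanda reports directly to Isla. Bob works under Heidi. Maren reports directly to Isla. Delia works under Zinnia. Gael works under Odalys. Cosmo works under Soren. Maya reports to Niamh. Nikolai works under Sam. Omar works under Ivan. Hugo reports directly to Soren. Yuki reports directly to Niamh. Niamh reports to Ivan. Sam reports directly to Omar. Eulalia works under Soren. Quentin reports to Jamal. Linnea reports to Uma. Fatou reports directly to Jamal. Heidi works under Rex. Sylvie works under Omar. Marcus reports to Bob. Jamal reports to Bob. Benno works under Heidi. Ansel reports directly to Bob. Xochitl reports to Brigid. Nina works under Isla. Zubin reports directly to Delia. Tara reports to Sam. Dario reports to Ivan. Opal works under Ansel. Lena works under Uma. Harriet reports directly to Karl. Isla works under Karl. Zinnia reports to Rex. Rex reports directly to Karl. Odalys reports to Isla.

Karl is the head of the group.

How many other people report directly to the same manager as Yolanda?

Yolanda reports to Isla. Isla's other direct reports are Odalys, Nina, Maren — 3 peers.

3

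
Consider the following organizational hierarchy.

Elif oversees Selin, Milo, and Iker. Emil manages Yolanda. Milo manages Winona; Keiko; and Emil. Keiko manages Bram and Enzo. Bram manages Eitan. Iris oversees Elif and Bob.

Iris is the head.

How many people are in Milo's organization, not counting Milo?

7

Milo directly manages Winona, Keiko, Emil. Winona has no reports. Under Keiko: Enzo, Bram, Eitan (3). Under Emil: Yolanda (1). So Milo's organization is 3 direct reports plus everyone under them: 1 + 4 + 2 = 7.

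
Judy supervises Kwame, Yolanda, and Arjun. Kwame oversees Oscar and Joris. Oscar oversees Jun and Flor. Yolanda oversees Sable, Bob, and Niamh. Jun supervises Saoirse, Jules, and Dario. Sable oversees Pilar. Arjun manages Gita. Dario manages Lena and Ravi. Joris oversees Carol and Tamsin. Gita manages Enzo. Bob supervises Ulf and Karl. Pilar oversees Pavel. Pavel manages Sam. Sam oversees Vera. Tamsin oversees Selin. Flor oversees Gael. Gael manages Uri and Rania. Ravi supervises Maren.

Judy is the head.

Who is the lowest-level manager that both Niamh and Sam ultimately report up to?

Niamh's chain of managers is Yolanda, Judy. Sam's chain of managers is Pavel, Pilar, Sable, Yolanda, Judy. The first manager that appears in both chains is Yolanda.

Yolanda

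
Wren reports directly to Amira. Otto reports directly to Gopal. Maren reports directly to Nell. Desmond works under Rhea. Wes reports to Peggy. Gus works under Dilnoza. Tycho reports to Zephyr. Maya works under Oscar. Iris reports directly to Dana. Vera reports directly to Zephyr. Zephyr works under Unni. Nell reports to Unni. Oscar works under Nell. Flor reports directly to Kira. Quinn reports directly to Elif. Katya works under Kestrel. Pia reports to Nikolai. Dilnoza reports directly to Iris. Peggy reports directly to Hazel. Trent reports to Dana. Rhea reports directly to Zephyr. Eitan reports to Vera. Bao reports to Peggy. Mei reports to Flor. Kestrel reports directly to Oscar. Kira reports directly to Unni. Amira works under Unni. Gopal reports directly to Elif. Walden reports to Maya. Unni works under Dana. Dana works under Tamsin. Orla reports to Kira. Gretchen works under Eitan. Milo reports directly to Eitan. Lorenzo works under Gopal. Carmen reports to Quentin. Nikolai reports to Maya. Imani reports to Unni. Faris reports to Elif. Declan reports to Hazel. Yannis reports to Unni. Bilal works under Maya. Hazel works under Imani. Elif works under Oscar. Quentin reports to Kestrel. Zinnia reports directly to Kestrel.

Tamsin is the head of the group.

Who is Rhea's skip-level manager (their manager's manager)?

Rhea reports to Zephyr, and Zephyr reports to Unni. So Rhea's skip-level manager is Unni.

Unni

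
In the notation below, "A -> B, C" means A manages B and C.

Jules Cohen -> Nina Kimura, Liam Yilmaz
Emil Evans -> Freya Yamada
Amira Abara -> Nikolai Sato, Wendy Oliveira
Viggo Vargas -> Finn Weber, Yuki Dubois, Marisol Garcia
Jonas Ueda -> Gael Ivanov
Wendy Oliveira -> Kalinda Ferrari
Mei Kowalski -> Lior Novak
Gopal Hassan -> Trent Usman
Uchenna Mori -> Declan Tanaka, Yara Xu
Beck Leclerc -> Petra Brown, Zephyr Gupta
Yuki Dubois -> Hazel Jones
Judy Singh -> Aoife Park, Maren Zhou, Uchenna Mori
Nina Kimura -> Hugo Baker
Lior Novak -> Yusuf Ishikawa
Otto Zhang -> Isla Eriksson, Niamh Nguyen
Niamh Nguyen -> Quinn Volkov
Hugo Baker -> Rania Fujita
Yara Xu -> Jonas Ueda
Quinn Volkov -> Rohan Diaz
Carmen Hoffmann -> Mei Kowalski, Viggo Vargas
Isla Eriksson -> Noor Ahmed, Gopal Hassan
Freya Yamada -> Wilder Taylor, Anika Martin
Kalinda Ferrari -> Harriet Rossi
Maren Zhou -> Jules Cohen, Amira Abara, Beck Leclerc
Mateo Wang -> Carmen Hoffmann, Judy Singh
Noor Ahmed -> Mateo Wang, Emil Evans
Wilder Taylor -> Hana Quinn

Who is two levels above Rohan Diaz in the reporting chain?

Rohan Diaz reports to Quinn Volkov, and Quinn Volkov reports to Niamh Nguyen. So Rohan Diaz's skip-level manager is Niamh Nguyen.

Niamh Nguyen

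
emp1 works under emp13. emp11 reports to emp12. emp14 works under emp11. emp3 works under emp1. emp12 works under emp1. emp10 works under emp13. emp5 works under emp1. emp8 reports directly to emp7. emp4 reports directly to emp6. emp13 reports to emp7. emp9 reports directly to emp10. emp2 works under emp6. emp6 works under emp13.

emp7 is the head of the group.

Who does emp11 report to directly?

emp12

emp11 reports directly to emp12.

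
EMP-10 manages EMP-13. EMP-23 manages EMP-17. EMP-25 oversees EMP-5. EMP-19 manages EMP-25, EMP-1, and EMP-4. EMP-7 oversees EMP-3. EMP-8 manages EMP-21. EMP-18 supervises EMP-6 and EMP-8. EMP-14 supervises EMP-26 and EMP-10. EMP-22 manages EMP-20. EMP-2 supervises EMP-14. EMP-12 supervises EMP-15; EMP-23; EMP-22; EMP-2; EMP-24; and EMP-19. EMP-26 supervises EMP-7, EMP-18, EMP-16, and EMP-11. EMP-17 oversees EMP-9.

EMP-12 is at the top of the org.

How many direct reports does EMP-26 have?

4

EMP-26 directly manages EMP-7, EMP-18, EMP-16, EMP-11. That is 4 direct reports.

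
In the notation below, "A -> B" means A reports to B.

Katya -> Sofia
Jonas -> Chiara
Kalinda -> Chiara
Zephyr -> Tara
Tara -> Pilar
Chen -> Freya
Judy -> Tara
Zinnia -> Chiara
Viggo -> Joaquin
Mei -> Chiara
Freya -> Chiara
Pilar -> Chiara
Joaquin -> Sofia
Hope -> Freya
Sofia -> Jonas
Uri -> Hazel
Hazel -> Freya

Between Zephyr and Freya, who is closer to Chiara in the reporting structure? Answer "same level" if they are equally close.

Freya

Zephyr is 3 levels below Chiara; Freya is 1. Freya is higher.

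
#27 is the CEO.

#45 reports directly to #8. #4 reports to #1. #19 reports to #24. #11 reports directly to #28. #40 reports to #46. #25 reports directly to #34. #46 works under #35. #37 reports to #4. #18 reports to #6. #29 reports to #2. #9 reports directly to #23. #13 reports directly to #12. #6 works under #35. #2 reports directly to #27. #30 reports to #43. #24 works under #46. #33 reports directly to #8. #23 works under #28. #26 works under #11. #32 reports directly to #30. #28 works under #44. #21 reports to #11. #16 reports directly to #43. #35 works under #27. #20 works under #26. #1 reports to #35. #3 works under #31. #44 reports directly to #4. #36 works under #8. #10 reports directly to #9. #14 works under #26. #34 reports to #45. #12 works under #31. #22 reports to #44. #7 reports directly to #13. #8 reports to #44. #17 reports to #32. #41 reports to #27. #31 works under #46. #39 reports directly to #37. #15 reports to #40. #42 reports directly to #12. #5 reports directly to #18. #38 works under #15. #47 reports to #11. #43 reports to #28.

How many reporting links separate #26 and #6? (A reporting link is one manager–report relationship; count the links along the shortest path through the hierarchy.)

#26 is 6 levels below #35, and #6 is 1 level below #35 (their lowest common manager). The shortest path runs up from #26 to #35 and back down to #6: 6 + 1 = 7 links.

7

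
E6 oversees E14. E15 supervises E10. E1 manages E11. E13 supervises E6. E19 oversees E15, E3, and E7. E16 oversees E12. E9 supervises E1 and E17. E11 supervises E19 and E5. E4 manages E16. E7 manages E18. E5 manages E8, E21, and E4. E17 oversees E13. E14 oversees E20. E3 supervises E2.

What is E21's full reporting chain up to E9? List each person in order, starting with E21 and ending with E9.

E21 -> E5 -> E11 -> E1 -> E9

E21 reports to E5. E5 reports to E11. E11 reports to E1. E1 reports to E9. E9 is at the top.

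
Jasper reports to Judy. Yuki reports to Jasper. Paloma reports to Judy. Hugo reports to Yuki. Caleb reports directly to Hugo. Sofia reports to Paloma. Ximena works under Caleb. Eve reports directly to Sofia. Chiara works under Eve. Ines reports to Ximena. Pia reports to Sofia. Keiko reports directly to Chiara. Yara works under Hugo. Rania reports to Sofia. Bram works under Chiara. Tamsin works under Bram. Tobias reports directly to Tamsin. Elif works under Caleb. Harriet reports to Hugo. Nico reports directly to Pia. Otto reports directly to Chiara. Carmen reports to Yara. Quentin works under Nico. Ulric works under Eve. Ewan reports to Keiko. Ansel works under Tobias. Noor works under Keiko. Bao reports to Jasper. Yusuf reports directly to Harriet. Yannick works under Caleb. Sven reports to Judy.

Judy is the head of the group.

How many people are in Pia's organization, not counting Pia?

Pia directly manages Nico. Under Nico: Quentin (1). That's 2 in total.

2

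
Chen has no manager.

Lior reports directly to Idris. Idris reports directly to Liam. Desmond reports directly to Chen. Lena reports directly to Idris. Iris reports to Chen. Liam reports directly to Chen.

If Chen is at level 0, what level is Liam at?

Chain from Liam up to Chen: Liam → Chen. That is 1 step up, so Liam is 1 level below Chen.

1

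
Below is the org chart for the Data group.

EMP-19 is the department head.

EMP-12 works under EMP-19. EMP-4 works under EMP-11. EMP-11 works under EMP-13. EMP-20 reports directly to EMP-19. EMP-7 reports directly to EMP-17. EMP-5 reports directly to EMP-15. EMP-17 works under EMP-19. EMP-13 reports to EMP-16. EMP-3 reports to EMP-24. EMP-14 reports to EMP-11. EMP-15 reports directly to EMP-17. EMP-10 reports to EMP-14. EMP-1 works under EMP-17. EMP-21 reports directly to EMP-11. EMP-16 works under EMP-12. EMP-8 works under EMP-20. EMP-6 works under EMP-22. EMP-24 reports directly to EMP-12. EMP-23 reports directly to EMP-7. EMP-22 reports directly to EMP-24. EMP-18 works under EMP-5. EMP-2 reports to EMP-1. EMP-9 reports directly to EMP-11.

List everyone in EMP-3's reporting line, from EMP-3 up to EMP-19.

EMP-3 reports to EMP-24. EMP-24 reports to EMP-12. EMP-12 reports to EMP-19. EMP-19 is at the top.

EMP-3 -> EMP-24 -> EMP-12 -> EMP-19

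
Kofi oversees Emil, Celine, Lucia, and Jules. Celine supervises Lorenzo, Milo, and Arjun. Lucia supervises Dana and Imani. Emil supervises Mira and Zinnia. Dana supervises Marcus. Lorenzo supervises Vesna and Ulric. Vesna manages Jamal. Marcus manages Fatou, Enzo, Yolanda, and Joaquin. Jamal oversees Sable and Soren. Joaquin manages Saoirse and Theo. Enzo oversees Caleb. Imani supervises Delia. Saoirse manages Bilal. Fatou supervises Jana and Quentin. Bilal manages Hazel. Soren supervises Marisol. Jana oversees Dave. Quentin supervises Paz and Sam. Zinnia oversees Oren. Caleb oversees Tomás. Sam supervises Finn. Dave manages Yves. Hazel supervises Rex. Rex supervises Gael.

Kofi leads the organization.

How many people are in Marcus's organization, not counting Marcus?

19

Marcus directly manages Joaquin, Enzo, Yolanda, Fatou. Under Joaquin: Theo, Saoirse, Bilal, Hazel, Rex, Gael (6). Under Enzo: Caleb, Tomás (2). Yolanda has no reports. Under Fatou: Quentin, Paz, Sam, Finn, Jana, Dave, Yves (7). So Marcus's organization is 4 direct reports plus everyone under them: 7 + 3 + 1 + 8 = 19.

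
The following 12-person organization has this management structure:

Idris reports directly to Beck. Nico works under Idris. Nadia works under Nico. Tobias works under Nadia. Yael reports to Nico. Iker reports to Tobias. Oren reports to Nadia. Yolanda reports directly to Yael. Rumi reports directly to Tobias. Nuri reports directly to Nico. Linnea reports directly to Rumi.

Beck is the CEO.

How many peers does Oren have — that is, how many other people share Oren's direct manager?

Oren reports to Nadia. Nadia's other direct reports are Tobias — 1 peer.

1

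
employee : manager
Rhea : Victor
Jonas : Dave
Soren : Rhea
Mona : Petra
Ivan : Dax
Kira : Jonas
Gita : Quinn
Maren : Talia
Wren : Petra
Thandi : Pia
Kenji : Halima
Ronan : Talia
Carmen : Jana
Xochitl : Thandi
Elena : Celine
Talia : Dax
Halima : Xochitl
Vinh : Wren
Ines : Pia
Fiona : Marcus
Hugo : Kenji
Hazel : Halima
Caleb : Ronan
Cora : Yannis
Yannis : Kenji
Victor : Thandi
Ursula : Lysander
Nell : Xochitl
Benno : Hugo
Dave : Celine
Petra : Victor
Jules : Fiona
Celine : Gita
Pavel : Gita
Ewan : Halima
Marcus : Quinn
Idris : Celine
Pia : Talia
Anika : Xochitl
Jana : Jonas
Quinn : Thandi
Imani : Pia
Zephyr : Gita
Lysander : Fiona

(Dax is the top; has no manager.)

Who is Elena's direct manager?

Elena reports directly to Celine.

Celine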